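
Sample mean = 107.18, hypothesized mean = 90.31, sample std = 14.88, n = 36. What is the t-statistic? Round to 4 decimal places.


t = (xbar - mu0) / (s/sqrt(n))
xbar - mu0 = 107.18 - 90.31 = 16.87
sqrt(36) = 6
s/sqrt(n) = 14.88 / 6 = 2.48
t = 16.87 / 2.48 = 1687/248 ≈ 6.802419

6.8024


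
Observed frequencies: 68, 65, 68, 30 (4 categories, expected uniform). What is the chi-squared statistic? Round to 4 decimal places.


chi2 = sum((O-E)^2/E), E = total/4
total = 231, E = 231/4 = 57.75
(68 - 57.75)^2 / 57.75 = 105.0625 / 57.75 = 1681/924 ≈ 1.819264
(65 - 57.75)^2 / 57.75 = 52.5625 / 57.75 = 841/924 ≈ 0.910173
(68 - 57.75)^2 / 57.75 = 105.0625 / 57.75 = 1681/924 ≈ 1.819264
(30 - 57.75)^2 / 57.75 = 770.0625 / 57.75 = 4107/308 ≈ 13.334416
chi2 = 1377/77 ≈ 17.883117

17.8831


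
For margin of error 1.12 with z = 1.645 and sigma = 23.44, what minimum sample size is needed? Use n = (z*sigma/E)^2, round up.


z*sigma/E = 1.645 * 23.44 / 1.12 = 34.4275
(z*sigma/E)^2 ≈ 1185.252756
round up: n = 1186

1186


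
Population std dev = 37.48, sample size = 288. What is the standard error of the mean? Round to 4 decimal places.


SE = sigma / sqrt(n)
sqrt(288) ≈ 16.970563
SE = 37.48 / 16.970563 ≈ 2.208530

2.2085


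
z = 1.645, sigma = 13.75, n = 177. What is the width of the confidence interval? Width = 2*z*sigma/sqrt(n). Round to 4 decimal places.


width = 2*z*sigma/sqrt(n)
2*z*sigma = 2 * 1.645 * 13.75 = 45.2375
sqrt(177) ≈ 13.304135
width = 45.2375 / 13.304135 ≈ 3.400259

3.4003


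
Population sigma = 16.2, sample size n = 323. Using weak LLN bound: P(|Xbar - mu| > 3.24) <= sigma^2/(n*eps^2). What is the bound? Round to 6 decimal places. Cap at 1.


bound = min(1, sigma^2/(n*eps^2))
sigma^2 = 16.2^2 = 262.44
n*eps^2 = 323 * 3.24^2 = 323 * 10.4976 = 3390.7248
sigma^2/(n*eps^2) = 262.44 / 3390.7248 = 25/323 ≈ 0.07739938

0.077399


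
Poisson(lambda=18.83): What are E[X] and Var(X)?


E[X] = Var(X) = lambda = 18.83

18.83, 18.83


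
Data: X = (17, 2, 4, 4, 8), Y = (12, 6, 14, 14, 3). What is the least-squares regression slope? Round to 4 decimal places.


b = sum((xi-xbar)(yi-ybar)) / sum((xi-xbar)^2)
n = 5, xbar = 35/5 = 7, ybar = 49/5 = 9.8
Sxy = sum((xi-xbar)(yi-ybar)) = 9
Sxx = sum((xi-xbar)^2) = 144
b = Sxy / Sxx = 0.0625

0.0625


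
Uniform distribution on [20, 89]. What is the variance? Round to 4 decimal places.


Var = (b-a)^2 / 12
(b-a)^2 = (89 - 20)^2 = 4761
Var = 4761/12 = 396.75

396.7500


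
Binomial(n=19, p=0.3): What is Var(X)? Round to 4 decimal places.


Var = n*p*(1-p) = 19 * 0.3 * 0.7 = 3.99

3.9900


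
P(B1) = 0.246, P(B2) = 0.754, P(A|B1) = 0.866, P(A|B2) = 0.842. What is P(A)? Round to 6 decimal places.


P(A) = P(A|B1)*P(B1) + P(A|B2)*P(B2)
P(A|B1)*P(B1) = 0.866 * 0.246 = 0.213036
P(A|B2)*P(B2) = 0.842 * 0.754 = 0.634868
P(A) = 0.213036 + 0.634868 = 0.847904

0.847904


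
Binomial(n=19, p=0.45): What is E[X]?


E[X] = n*p = 19 * 0.45 = 8.55

8.55


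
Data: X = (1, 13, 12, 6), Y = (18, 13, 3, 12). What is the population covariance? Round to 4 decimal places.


Cov = (1/n)*sum((xi-xbar)(yi-ybar))
n = 4, xbar = 32/4 = 8, ybar = 46/4 = 11.5
sum((xi-xbar)(yi-ybar)) = -73
Cov = -73 / 4 = -18.25

-18.2500


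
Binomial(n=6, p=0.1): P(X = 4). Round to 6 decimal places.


P = C(n,k) * p^k * (1-p)^(n-k)
C(6,4) = 15
p^k = 0.1^4 = 0.0001
(1-p)^(n-k) = 0.9^2 = 0.81
P = 15 * 0.0001 * 0.81 = 0.001215

0.001215


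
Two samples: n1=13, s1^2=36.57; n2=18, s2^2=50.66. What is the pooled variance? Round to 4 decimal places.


sp^2 = ((n1-1)*s1^2 + (n2-1)*s2^2)/(n1+n2-2)
(n1-1)*s1^2 = 12 * 36.57 = 438.84
(n2-1)*s2^2 = 17 * 50.66 = 861.22
numerator = 438.84 + 861.22 = 1300.06
n1+n2-2 = 29
sp^2 = 1300.06 / 29 = 65003/1450 ≈ 44.829655

44.8297


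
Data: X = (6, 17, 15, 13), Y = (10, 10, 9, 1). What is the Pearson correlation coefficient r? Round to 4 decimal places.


r = sum((xi-xbar)(yi-ybar)) / sqrt(sum((xi-xbar)^2) * sum((yi-ybar)^2))
n = 4, xbar = 51/4 = 12.75, ybar = 30/4 = 7.5
Sxy = sum((xi-xbar)(yi-ybar)) = -4.5
Sxx = sum((xi-xbar)^2) = 68.75
Syy = sum((yi-ybar)^2) = 57
sqrt(Sxx*Syy) ≈ 62.599920
r = Sxy / sqrt(Sxx*Syy) = -4.5 / 62.599920 ≈ -0.071885

-0.0719


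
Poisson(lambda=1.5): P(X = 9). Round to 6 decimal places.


P = e^(-lam) * lam^k / k!
e^(-1.5) ≈ 0.2231302
lam^k = 1.5^9 = 19683/512 ≈ 38.443359
k! = 9! = 362880
P = 0.2231302 * 38.443359 / 362880 ≈ 0.000024

0.000024


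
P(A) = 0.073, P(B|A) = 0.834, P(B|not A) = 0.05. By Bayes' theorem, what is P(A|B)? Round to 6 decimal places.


P(A|B) = P(B|A)*P(A) / P(B), P(B) = P(B|A)*P(A) + P(B|not A)*P(not A)
P(B|A)*P(A) = 0.834 * 0.073 = 0.060882
P(B|not A)*P(not A) = 0.05 * 0.927 = 0.04635
P(B) = 0.060882 + 0.04635 = 0.107232
P(A|B) = 0.060882 / 0.107232 ≈ 0.56775962

0.567760


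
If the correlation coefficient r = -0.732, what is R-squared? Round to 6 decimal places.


R^2 = r^2 = (-0.732)^2 = 0.535824

0.535824


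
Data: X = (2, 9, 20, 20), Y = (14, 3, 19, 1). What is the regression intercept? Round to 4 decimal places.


a = ybar - b*xbar, where b = sum((xi-xbar)(yi-ybar)) / sum((xi-xbar)^2)
n = 4, xbar = 51/4 = 12.75, ybar = 37/4 = 9.25
Sxy = sum((xi-xbar)(yi-ybar)) = -16.75
Sxx = sum((xi-xbar)^2) = 234.75
b = Sxy / Sxx = -67/939 ≈ -0.071353
a = 9.25 - (-0.071353) * 12.75 = 3180/313 ≈ 10.159744

10.1597


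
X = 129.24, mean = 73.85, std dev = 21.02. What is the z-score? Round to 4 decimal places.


z = (X - mu) / sigma
X - mu = 129.24 - 73.85 = 55.39
z = 55.39 / 21.02 = 5539/2102 ≈ 2.635109

2.6351


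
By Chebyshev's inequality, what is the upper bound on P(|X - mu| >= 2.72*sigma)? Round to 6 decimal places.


P <= 1/k^2
k^2 = 2.72^2 = 7.3984
1/k^2 = 1 / 7.3984 = 625/4624 ≈ 0.13516436

0.135164


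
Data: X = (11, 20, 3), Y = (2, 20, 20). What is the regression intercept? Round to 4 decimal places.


a = ybar - b*xbar, where b = sum((xi-xbar)(yi-ybar)) / sum((xi-xbar)^2)
n = 3, xbar = 34/3 ≈ 11.333333, ybar = 42/3 = 14
Sxy = sum((xi-xbar)(yi-ybar)) = 6
Sxx = sum((xi-xbar)^2) = 434/3 ≈ 144.666667
b = Sxy / Sxx = 9/217 ≈ 0.041475
a = 14 - 0.041475 * 11.333333 = 2936/217 ≈ 13.529954

13.5300


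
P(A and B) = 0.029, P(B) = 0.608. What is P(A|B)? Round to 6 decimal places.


P(A|B) = P(A and B) / P(B) = 0.029 / 0.608 = 29/608 ≈ 0.04769737

0.047697


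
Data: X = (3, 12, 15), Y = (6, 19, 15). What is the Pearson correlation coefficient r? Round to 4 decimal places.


r = sum((xi-xbar)(yi-ybar)) / sqrt(sum((xi-xbar)^2) * sum((yi-ybar)^2))
n = 3, xbar = 30/3 = 10, ybar = 40/3 ≈ 13.333333
Sxy = sum((xi-xbar)(yi-ybar)) = 71
Sxx = sum((xi-xbar)^2) = 78
Syy = sum((yi-ybar)^2) = 266/3 ≈ 88.666667
sqrt(Sxx*Syy) ≈ 83.162492
r = Sxy / sqrt(Sxx*Syy) = 71 / 83.162492 ≈ 0.853750

0.8538


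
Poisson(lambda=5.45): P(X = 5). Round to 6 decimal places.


P = e^(-lam) * lam^k / k!
e^(-5.45) ≈ 0.004296305
lam^k = 5.45^5 ≈ 4808.199859
k! = 5! = 120
P = 0.004296305 * 4808.199859 / 120 ≈ 0.172146

0.172146


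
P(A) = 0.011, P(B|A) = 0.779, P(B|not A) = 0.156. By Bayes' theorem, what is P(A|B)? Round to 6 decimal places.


P(A|B) = P(B|A)*P(A) / P(B), P(B) = P(B|A)*P(A) + P(B|not A)*P(not A)
P(B|A)*P(A) = 0.779 * 0.011 = 0.008569
P(B|not A)*P(not A) = 0.156 * 0.989 = 0.154284
P(B) = 0.008569 + 0.154284 = 0.162853
P(A|B) = 0.008569 / 0.162853 ≈ 0.05261801

0.052618


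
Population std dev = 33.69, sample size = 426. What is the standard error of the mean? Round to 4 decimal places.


SE = sigma / sqrt(n)
sqrt(426) ≈ 20.639767
SE = 33.69 / 20.639767 ≈ 1.632286

1.6323


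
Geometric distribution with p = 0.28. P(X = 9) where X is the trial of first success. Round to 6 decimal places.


P = (1-p)^(k-1) * p
(1-p)^(k-1) = 0.72^8 ≈ 0.07222041
P = 0.07222041 * 0.28 ≈ 0.02022172

0.020222


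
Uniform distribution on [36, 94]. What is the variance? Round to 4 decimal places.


Var = (b-a)^2 / 12
(b-a)^2 = (94 - 36)^2 = 3364
Var = 3364/12 ≈ 280.333333

280.3333


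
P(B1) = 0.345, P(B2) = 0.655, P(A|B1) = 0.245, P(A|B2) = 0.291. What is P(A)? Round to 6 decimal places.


P(A) = P(A|B1)*P(B1) + P(A|B2)*P(B2)
P(A|B1)*P(B1) = 0.245 * 0.345 = 0.084525
P(A|B2)*P(B2) = 0.291 * 0.655 = 0.190605
P(A) = 0.084525 + 0.190605 = 0.27513

0.275130


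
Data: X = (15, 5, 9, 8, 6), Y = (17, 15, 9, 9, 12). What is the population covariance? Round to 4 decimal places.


Cov = (1/n)*sum((xi-xbar)(yi-ybar))
n = 5, xbar = 43/5 = 8.6, ybar = 62/5 = 12.4
sum((xi-xbar)(yi-ybar)) = 21.8
Cov = 21.8 / 5 = 4.36

4.3600


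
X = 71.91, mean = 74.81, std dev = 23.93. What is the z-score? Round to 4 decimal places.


z = (X - mu) / sigma
X - mu = 71.91 - 74.81 = -2.9
z = -2.9 / 23.93 = -290/2393 ≈ -0.121187

-0.1212


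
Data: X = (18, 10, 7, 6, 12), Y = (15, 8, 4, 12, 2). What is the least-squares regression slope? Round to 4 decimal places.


b = sum((xi-xbar)(yi-ybar)) / sum((xi-xbar)^2)
n = 5, xbar = 53/5 = 10.6, ybar = 41/5 = 8.2
Sxy = sum((xi-xbar)(yi-ybar)) = 39.4
Sxx = sum((xi-xbar)^2) = 91.2
b = Sxy / Sxx = 197/456 ≈ 0.432018

0.4320


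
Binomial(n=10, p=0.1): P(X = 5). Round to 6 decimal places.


P = C(n,k) * p^k * (1-p)^(n-k)
C(10,5) = 252
p^k = 0.1^5 = 0.00001
(1-p)^(n-k) = 0.9^5 = 0.59049
P = 252 * 0.00001 * 0.59049 ≈ 0.001488

0.001488


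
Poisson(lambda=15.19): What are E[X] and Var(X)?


E[X] = Var(X) = lambda = 15.19

15.19, 15.19


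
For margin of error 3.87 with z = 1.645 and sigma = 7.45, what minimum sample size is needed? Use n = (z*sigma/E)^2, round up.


z*sigma/E = 1.645 * 7.45 / 3.87 ≈ 3.166731
(z*sigma/E)^2 ≈ 10.028187
round up: n = 11

11


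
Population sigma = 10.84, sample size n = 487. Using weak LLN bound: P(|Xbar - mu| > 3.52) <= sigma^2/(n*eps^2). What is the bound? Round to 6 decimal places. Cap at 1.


bound = min(1, sigma^2/(n*eps^2))
sigma^2 = 10.84^2 = 117.5056
n*eps^2 = 487 * 3.52^2 = 487 * 12.3904 = 6034.1248
sigma^2/(n*eps^2) = 117.5056 / 6034.1248 ≈ 0.01947351

0.019474


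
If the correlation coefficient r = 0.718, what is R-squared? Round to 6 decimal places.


R^2 = r^2 = (0.718)^2 = 0.515524

0.515524


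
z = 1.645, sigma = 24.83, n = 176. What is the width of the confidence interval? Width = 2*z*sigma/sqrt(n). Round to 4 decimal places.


width = 2*z*sigma/sqrt(n)
2*z*sigma = 2 * 1.645 * 24.83 = 81.6907
sqrt(176) ≈ 13.266499
width = 81.6907 / 13.266499 ≈ 6.157668

6.1577


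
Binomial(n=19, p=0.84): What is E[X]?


E[X] = n*p = 19 * 0.84 = 15.96

15.96


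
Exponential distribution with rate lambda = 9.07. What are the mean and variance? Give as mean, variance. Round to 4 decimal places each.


mean = 1/lam, var = 1/lam^2
mean = 1 / 9.07 = 100/907 ≈ 0.110254
lam^2 = 9.07^2 = 82.2649
var = 1 / 82.2649 ≈ 0.012156

0.1103, 0.0122


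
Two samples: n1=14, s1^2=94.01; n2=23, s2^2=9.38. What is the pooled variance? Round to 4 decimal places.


sp^2 = ((n1-1)*s1^2 + (n2-1)*s2^2)/(n1+n2-2)
(n1-1)*s1^2 = 13 * 94.01 = 1222.13
(n2-1)*s2^2 = 22 * 9.38 = 206.36
numerator = 1222.13 + 206.36 = 1428.49
n1+n2-2 = 35
sp^2 = 1428.49 / 35 = 40.814

40.8140


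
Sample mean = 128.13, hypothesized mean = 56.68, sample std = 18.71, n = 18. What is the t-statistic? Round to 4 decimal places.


t = (xbar - mu0) / (s/sqrt(n))
xbar - mu0 = 128.13 - 56.68 = 71.45
sqrt(18) ≈ 4.24264069
s/sqrt(n) = 18.71 / 4.24264069 ≈ 4.40998929
t = 71.45 / 4.40998929 ≈ 16.201853

16.2019


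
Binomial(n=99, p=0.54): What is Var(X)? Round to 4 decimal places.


Var = n*p*(1-p) = 99 * 0.54 * 0.46 = 24.5916

24.5916


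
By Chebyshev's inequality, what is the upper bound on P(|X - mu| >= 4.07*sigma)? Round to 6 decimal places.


P <= 1/k^2
k^2 = 4.07^2 = 16.5649
1/k^2 = 1 / 16.5649 ≈ 0.06036861

0.060369


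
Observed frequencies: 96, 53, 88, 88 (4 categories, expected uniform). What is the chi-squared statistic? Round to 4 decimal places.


chi2 = sum((O-E)^2/E), E = total/4
total = 325, E = 325/4 = 81.25
(96 - 81.25)^2 / 81.25 = 217.5625 / 81.25 = 3481/1300 ≈ 2.677692
(53 - 81.25)^2 / 81.25 = 798.0625 / 81.25 = 12769/1300 ≈ 9.822308
(88 - 81.25)^2 / 81.25 = 45.5625 / 81.25 = 729/1300 ≈ 0.560769
(88 - 81.25)^2 / 81.25 = 45.5625 / 81.25 = 729/1300 ≈ 0.560769
chi2 = 4427/325 ≈ 13.621538

13.6215


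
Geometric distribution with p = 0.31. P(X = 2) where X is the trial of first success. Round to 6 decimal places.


P = (1-p)^(k-1) * p
(1-p)^(k-1) = 0.69^1 = 0.69
P = 0.69 * 0.31 = 0.2139

0.213900


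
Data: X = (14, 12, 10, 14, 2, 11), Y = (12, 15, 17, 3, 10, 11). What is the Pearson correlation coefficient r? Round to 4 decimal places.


r = sum((xi-xbar)(yi-ybar)) / sqrt(sum((xi-xbar)^2) * sum((yi-ybar)^2))
n = 6, xbar = 63/6 = 10.5, ybar = 68/6 = 34/3 ≈ 11.333333
Sxy = sum((xi-xbar)(yi-ybar)) = -13
Sxx = sum((xi-xbar)^2) = 99.5
Syy = sum((yi-ybar)^2) = 352/3 ≈ 117.333333
sqrt(Sxx*Syy) ≈ 108.049371
r = Sxy / sqrt(Sxx*Syy) = -13 / 108.049371 ≈ -0.120315

-0.1203


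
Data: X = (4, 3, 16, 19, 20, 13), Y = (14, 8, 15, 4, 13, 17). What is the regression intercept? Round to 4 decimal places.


a = ybar - b*xbar, where b = sum((xi-xbar)(yi-ybar)) / sum((xi-xbar)^2)
n = 6, xbar = 75/6 = 12.5, ybar = 71/6 ≈ 11.833333
Sxy = sum((xi-xbar)(yi-ybar)) = -10.5
Sxx = sum((xi-xbar)^2) = 273.5
b = Sxy / Sxx = -21/547 ≈ -0.038391
a = 11.833333 - (-0.038391) * 12.5 = 20206/1641 ≈ 12.313224

12.3132


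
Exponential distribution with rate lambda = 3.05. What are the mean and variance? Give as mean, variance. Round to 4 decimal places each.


mean = 1/lam, var = 1/lam^2
mean = 1 / 3.05 = 20/61 ≈ 0.327869
lam^2 = 3.05^2 = 9.3025
var = 1 / 9.3025 = 400/3721 ≈ 0.107498

0.3279, 0.1075


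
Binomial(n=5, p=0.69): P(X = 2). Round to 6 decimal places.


P = C(n,k) * p^k * (1-p)^(n-k)
C(5,2) = 10
p^k = 0.69^2 = 0.4761
(1-p)^(n-k) = 0.31^3 = 0.029791
P = 10 * 0.4761 * 0.029791 ≈ 0.141835

0.141835


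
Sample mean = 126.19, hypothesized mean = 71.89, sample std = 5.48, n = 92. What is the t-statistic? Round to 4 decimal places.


t = (xbar - mu0) / (s/sqrt(n))
xbar - mu0 = 126.19 - 71.89 = 54.3
sqrt(92) ≈ 9.59166305
s/sqrt(n) = 5.48 / 9.59166305 ≈ 0.57132949
t = 54.3 / 0.57132949 ≈ 95.041479

95.0415


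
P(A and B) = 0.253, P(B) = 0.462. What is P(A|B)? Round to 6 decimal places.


P(A|B) = P(A and B) / P(B) = 0.253 / 0.462 = 23/42 ≈ 0.54761905

0.547619


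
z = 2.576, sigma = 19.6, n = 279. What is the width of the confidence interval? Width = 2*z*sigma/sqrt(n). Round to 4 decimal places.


width = 2*z*sigma/sqrt(n)
2*z*sigma = 2 * 2.576 * 19.6 = 100.9792
sqrt(279) ≈ 16.703293
width = 100.9792 / 16.703293 ≈ 6.045467

6.0455


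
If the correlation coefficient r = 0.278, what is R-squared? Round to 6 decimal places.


R^2 = r^2 = (0.278)^2 = 0.077284

0.077284


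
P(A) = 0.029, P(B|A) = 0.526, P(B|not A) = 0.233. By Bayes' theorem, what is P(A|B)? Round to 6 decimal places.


P(A|B) = P(B|A)*P(A) / P(B), P(B) = P(B|A)*P(A) + P(B|not A)*P(not A)
P(B|A)*P(A) = 0.526 * 0.029 = 0.015254
P(B|not A)*P(not A) = 0.233 * 0.971 = 0.226243
P(B) = 0.015254 + 0.226243 = 0.241497
P(A|B) = 0.015254 / 0.241497 ≈ 0.06316435

0.063164


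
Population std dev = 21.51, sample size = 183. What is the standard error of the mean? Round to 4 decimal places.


SE = sigma / sqrt(n)
sqrt(183) ≈ 13.527749
SE = 21.51 / 13.527749 ≈ 1.590065

1.5901


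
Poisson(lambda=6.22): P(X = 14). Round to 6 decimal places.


P = e^(-lam) * lam^k / k!
e^(-6.22) ≈ 0.001989245
lam^k = 6.22^14 ≈ 129737458390.260239
k! = 14! = 87178291200
P = 0.001989245 * 129737458390.260239 / 87178291200 ≈ 0.002960

0.002960


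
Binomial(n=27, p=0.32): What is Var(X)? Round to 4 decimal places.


Var = n*p*(1-p) = 27 * 0.32 * 0.68 = 5.8752

5.8752


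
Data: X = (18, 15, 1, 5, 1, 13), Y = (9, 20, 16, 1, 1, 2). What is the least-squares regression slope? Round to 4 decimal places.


b = sum((xi-xbar)(yi-ybar)) / sum((xi-xbar)^2)
n = 6, xbar = 53/6 ≈ 8.833333, ybar = 49/6 ≈ 8.166667
Sxy = sum((xi-xbar)(yi-ybar)) = 463/6 ≈ 77.166667
Sxx = sum((xi-xbar)^2) = 1661/6 ≈ 276.833333
b = Sxy / Sxx = 463/1661 ≈ 0.278748

0.2787


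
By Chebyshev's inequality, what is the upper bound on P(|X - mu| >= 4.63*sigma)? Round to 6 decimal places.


P <= 1/k^2
k^2 = 4.63^2 = 21.4369
1/k^2 = 1 / 21.4369 ≈ 0.04664854

0.046649


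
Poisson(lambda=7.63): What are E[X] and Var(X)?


E[X] = Var(X) = lambda = 7.63

7.63, 7.63


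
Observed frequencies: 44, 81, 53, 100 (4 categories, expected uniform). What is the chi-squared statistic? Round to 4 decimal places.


chi2 = sum((O-E)^2/E), E = total/4
total = 278, E = 278/4 = 69.5
(44 - 69.5)^2 / 69.5 = 650.25 / 69.5 = 2601/278 ≈ 9.356115
(81 - 69.5)^2 / 69.5 = 132.25 / 69.5 = 529/278 ≈ 1.902878
(53 - 69.5)^2 / 69.5 = 272.25 / 69.5 = 1089/278 ≈ 3.917266
(100 - 69.5)^2 / 69.5 = 930.25 / 69.5 = 3721/278 ≈ 13.384892
chi2 = 3970/139 ≈ 28.561151

28.5612


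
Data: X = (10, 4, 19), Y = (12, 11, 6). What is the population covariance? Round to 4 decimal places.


Cov = (1/n)*sum((xi-xbar)(yi-ybar))
n = 3, xbar = 33/3 = 11, ybar = 29/3 ≈ 9.666667
sum((xi-xbar)(yi-ybar)) = -41
Cov = -41 / 3 = -41/3 ≈ -13.666667

-13.6667


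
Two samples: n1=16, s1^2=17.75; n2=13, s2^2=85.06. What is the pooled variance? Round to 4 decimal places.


sp^2 = ((n1-1)*s1^2 + (n2-1)*s2^2)/(n1+n2-2)
(n1-1)*s1^2 = 15 * 17.75 = 266.25
(n2-1)*s2^2 = 12 * 85.06 = 1020.72
numerator = 266.25 + 1020.72 = 1286.97
n1+n2-2 = 27
sp^2 = 1286.97 / 27 = 42899/900 ≈ 47.665556

47.6656


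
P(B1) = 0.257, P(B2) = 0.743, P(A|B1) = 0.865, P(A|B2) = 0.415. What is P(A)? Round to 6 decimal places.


P(A) = P(A|B1)*P(B1) + P(A|B2)*P(B2)
P(A|B1)*P(B1) = 0.865 * 0.257 = 0.222305
P(A|B2)*P(B2) = 0.415 * 0.743 = 0.308345
P(A) = 0.222305 + 0.308345 = 0.53065

0.530650


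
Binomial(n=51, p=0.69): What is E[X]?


E[X] = n*p = 51 * 0.69 = 35.19

35.19


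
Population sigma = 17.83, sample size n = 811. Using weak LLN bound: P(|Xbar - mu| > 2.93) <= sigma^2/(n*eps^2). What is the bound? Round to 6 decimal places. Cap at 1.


bound = min(1, sigma^2/(n*eps^2))
sigma^2 = 17.83^2 = 317.9089
n*eps^2 = 811 * 2.93^2 = 811 * 8.5849 = 6962.3539
sigma^2/(n*eps^2) = 317.9089 / 6962.3539 ≈ 0.04566112

0.045661


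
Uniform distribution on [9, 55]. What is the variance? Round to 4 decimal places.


Var = (b-a)^2 / 12
(b-a)^2 = (55 - 9)^2 = 2116
Var = 2116/12 ≈ 176.333333

176.3333


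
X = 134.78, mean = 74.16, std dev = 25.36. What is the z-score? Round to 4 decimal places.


z = (X - mu) / sigma
X - mu = 134.78 - 74.16 = 60.62
z = 60.62 / 25.36 = 3031/1268 ≈ 2.390379

2.3904


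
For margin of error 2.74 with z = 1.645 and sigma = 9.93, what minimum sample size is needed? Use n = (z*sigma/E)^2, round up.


z*sigma/E = 1.645 * 9.93 / 2.74 ≈ 5.961624
(z*sigma/E)^2 ≈ 35.540962
round up: n = 36

36


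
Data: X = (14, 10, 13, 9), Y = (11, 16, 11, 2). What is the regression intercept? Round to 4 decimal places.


a = ybar - b*xbar, where b = sum((xi-xbar)(yi-ybar)) / sum((xi-xbar)^2)
n = 4, xbar = 46/4 = 11.5, ybar = 40/4 = 10
Sxy = sum((xi-xbar)(yi-ybar)) = 15
Sxx = sum((xi-xbar)^2) = 17
b = Sxy / Sxx = 15/17 ≈ 0.882353
a = 10 - 0.882353 * 11.5 = -5/34 ≈ -0.147059

-0.1471


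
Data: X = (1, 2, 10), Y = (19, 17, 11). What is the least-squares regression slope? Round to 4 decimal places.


b = sum((xi-xbar)(yi-ybar)) / sum((xi-xbar)^2)
n = 3, xbar = 13/3 ≈ 4.333333, ybar = 47/3 ≈ 15.666667
Sxy = sum((xi-xbar)(yi-ybar)) = -122/3 ≈ -40.666667
Sxx = sum((xi-xbar)^2) = 146/3 ≈ 48.666667
b = Sxy / Sxx = -61/73 ≈ -0.835616

-0.8356


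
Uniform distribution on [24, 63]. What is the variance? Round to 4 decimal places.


Var = (b-a)^2 / 12
(b-a)^2 = (63 - 24)^2 = 1521
Var = 1521/12 = 126.75

126.7500


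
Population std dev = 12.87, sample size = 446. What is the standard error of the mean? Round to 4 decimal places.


SE = sigma / sqrt(n)
sqrt(446) ≈ 21.118712
SE = 12.87 / 21.118712 ≈ 0.609412

0.6094


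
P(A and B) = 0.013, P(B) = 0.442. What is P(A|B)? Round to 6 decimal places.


P(A|B) = P(A and B) / P(B) = 0.013 / 0.442 = 1/34 ≈ 0.02941176

0.029412


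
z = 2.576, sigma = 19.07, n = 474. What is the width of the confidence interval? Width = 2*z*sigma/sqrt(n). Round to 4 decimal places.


width = 2*z*sigma/sqrt(n)
2*z*sigma = 2 * 2.576 * 19.07 = 98.24864
sqrt(474) ≈ 21.771541
width = 98.24864 / 21.771541 ≈ 4.512709

4.5127


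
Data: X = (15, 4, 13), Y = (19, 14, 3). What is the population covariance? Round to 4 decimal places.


Cov = (1/n)*sum((xi-xbar)(yi-ybar))
n = 3, xbar = 32/3 ≈ 10.666667, ybar = 36/3 = 12
sum((xi-xbar)(yi-ybar)) = -4
Cov = -4 / 3 = -4/3 ≈ -1.333333

-1.3333


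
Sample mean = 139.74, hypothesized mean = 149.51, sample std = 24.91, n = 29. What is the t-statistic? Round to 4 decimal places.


t = (xbar - mu0) / (s/sqrt(n))
xbar - mu0 = 139.74 - 149.51 = -9.77
sqrt(29) ≈ 5.38516481
s/sqrt(n) = 24.91 / 5.38516481 ≈ 4.62567087
t = -9.77 / 4.62567087 ≈ -2.112126

-2.1121


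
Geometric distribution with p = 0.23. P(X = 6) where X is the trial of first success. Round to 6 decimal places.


P = (1-p)^(k-1) * p
(1-p)^(k-1) = 0.77^5 ≈ 0.2706784
P = 0.2706784 * 0.23 ≈ 0.06225604

0.062256


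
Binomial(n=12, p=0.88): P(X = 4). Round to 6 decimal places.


P = C(n,k) * p^k * (1-p)^(n-k)
C(12,4) = 495
p^k = 0.88^4 ≈ 0.5996954
(1-p)^(n-k) = 0.12^8 ≈ 0.00000004299817
P = 495 * 0.5996954 * 0.00000004299817 ≈ 0.000013

0.000013


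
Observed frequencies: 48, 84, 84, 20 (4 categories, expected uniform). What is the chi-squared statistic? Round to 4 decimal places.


chi2 = sum((O-E)^2/E), E = total/4
total = 236, E = 236/4 = 59
(48 - 59)^2 / 59 = 121 / 59 = 121/59 ≈ 2.050847
(84 - 59)^2 / 59 = 625 / 59 = 625/59 ≈ 10.593220
(84 - 59)^2 / 59 = 625 / 59 = 625/59 ≈ 10.593220
(20 - 59)^2 / 59 = 1521 / 59 = 1521/59 ≈ 25.779661
chi2 = 2892/59 ≈ 49.016949

49.0169


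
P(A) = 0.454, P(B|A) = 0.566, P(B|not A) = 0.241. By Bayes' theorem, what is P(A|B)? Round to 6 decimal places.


P(A|B) = P(B|A)*P(A) / P(B), P(B) = P(B|A)*P(A) + P(B|not A)*P(not A)
P(B|A)*P(A) = 0.566 * 0.454 = 0.256964
P(B|not A)*P(not A) = 0.241 * 0.546 = 0.131586
P(B) = 0.256964 + 0.131586 = 0.38855
P(A|B) = 0.256964 / 0.38855 ≈ 0.66134088

0.661341


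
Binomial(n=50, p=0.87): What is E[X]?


E[X] = n*p = 50 * 0.87 = 43.5

43.5


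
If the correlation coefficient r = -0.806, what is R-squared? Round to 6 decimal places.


R^2 = r^2 = (-0.806)^2 = 0.649636

0.649636


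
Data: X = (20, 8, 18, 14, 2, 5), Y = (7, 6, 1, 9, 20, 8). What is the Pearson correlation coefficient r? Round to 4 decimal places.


r = sum((xi-xbar)(yi-ybar)) / sqrt(sum((xi-xbar)^2) * sum((yi-ybar)^2))
n = 6, xbar = 67/6 ≈ 11.166667, ybar = 51/6 = 8.5
Sxy = sum((xi-xbar)(yi-ybar)) = -157.5
Sxx = sum((xi-xbar)^2) = 1589/6 ≈ 264.833333
Syy = sum((yi-ybar)^2) = 197.5
sqrt(Sxx*Syy) ≈ 228.701953
r = Sxy / sqrt(Sxx*Syy) = -157.5 / 228.701953 ≈ -0.688669

-0.6887


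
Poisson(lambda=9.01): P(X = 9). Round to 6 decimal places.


P = e^(-lam) * lam^k / k!
e^(-9.01) ≈ 0.0001221819
lam^k = 9.01^9 ≈ 391311957.293928
k! = 9! = 362880
P = 0.0001221819 * 391311957.293928 / 362880 ≈ 0.131755

0.131755


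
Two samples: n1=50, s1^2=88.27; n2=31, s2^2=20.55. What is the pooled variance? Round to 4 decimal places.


sp^2 = ((n1-1)*s1^2 + (n2-1)*s2^2)/(n1+n2-2)
(n1-1)*s1^2 = 49 * 88.27 = 4325.23
(n2-1)*s2^2 = 30 * 20.55 = 616.5
numerator = 4325.23 + 616.5 = 4941.73
n1+n2-2 = 79
sp^2 = 4941.73 / 79 = 494173/7900 ≈ 62.553544

62.5535


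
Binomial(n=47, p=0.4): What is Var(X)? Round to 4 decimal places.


Var = n*p*(1-p) = 47 * 0.4 * 0.6 = 11.28

11.2800


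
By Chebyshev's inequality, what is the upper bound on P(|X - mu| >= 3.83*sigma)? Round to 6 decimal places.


P <= 1/k^2
k^2 = 3.83^2 = 14.6689
1/k^2 = 1 / 14.6689 ≈ 0.06817144

0.068171


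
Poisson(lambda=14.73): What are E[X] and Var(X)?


E[X] = Var(X) = lambda = 14.73

14.73, 14.73


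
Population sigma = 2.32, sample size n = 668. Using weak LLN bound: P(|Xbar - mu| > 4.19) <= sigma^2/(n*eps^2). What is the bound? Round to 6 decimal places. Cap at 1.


bound = min(1, sigma^2/(n*eps^2))
sigma^2 = 2.32^2 = 5.3824
n*eps^2 = 668 * 4.19^2 = 668 * 17.5561 = 11727.4748
sigma^2/(n*eps^2) = 5.3824 / 11727.4748 ≈ 0.00045896

0.000459


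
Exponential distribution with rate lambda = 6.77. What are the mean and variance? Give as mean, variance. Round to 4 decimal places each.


mean = 1/lam, var = 1/lam^2
mean = 1 / 6.77 = 100/677 ≈ 0.147710
lam^2 = 6.77^2 = 45.8329
var = 1 / 45.8329 ≈ 0.021818

0.1477, 0.0218


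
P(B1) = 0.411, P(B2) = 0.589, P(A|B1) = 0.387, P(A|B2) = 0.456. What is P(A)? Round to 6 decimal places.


P(A) = P(A|B1)*P(B1) + P(A|B2)*P(B2)
P(A|B1)*P(B1) = 0.387 * 0.411 = 0.159057
P(A|B2)*P(B2) = 0.456 * 0.589 = 0.268584
P(A) = 0.159057 + 0.268584 = 0.427641

0.427641


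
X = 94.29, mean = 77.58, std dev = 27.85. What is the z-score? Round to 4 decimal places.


z = (X - mu) / sigma
X - mu = 94.29 - 77.58 = 16.71
z = 16.71 / 27.85 = 0.6

0.6000


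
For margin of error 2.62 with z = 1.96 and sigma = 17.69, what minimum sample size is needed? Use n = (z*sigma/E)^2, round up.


z*sigma/E = 1.96 * 17.69 / 2.62 = 86681/6550 ≈ 13.233740
(z*sigma/E)^2 ≈ 175.131887
round up: n = 176

176


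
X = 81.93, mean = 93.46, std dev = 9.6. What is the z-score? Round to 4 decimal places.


z = (X - mu) / sigma
X - mu = 81.93 - 93.46 = -11.53
z = -11.53 / 9.6 = -1153/960 ≈ -1.201042

-1.2010


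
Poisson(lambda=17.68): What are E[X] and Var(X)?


E[X] = Var(X) = lambda = 17.68

17.68, 17.68


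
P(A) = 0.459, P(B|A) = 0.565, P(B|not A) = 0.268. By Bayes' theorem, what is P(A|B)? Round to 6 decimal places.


P(A|B) = P(B|A)*P(A) / P(B), P(B) = P(B|A)*P(A) + P(B|not A)*P(not A)
P(B|A)*P(A) = 0.565 * 0.459 = 0.259335
P(B|not A)*P(not A) = 0.268 * 0.541 = 0.144988
P(B) = 0.259335 + 0.144988 = 0.404323
P(A|B) = 0.259335 / 0.404323 ≈ 0.64140551

0.641406


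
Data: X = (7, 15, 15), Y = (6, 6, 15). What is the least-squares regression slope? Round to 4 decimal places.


b = sum((xi-xbar)(yi-ybar)) / sum((xi-xbar)^2)
n = 3, xbar = 37/3 ≈ 12.333333, ybar = 27/3 = 9
Sxy = sum((xi-xbar)(yi-ybar)) = 24
Sxx = sum((xi-xbar)^2) = 128/3 ≈ 42.666667
b = Sxy / Sxx = 0.5625

0.5625


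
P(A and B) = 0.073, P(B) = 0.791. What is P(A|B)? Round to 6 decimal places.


P(A|B) = P(A and B) / P(B) = 0.073 / 0.791 = 73/791 ≈ 0.09228824

0.092288


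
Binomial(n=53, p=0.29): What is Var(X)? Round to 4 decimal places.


Var = n*p*(1-p) = 53 * 0.29 * 0.71 = 10.9127

10.9127


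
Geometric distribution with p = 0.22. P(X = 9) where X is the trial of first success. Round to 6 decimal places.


P = (1-p)^(k-1) * p
(1-p)^(k-1) = 0.78^8 ≈ 0.1370114
P = 0.1370114 * 0.22 ≈ 0.03014252

0.030143


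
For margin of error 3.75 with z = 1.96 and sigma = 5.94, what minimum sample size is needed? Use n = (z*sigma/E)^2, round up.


z*sigma/E = 1.96 * 5.94 / 3.75 = 3.10464
(z*sigma/E)^2 ≈ 9.638790
round up: n = 10

10


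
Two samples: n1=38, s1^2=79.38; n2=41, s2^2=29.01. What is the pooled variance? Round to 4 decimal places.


sp^2 = ((n1-1)*s1^2 + (n2-1)*s2^2)/(n1+n2-2)
(n1-1)*s1^2 = 37 * 79.38 = 2937.06
(n2-1)*s2^2 = 40 * 29.01 = 1160.4
numerator = 2937.06 + 1160.4 = 4097.46
n1+n2-2 = 77
sp^2 = 4097.46 / 77 = 204873/3850 ≈ 53.213766

53.2138


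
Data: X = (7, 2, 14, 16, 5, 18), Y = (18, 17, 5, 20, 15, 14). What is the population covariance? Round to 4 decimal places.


Cov = (1/n)*sum((xi-xbar)(yi-ybar))
n = 6, xbar = 62/6 = 31/3 ≈ 10.333333, ybar = 89/6 ≈ 14.833333
sum((xi-xbar)(yi-ybar)) = -128/3 ≈ -42.666667
Cov = -42.666667 / 6 = -64/9 ≈ -7.111111

-7.1111


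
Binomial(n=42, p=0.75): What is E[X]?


E[X] = n*p = 42 * 0.75 = 31.5

31.5


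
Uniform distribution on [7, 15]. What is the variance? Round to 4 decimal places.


Var = (b-a)^2 / 12
(b-a)^2 = (15 - 7)^2 = 64
Var = 64/12 ≈ 5.333333

5.3333


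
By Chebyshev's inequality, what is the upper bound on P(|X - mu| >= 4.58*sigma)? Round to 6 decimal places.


P <= 1/k^2
k^2 = 4.58^2 = 20.9764
1/k^2 = 1 / 20.9764 ≈ 0.04767262

0.047673


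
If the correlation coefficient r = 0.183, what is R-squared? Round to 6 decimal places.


R^2 = r^2 = (0.183)^2 = 0.033489

0.033489


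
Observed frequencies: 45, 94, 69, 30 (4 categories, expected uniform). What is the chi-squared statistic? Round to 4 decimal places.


chi2 = sum((O-E)^2/E), E = total/4
total = 238, E = 238/4 = 59.5
(45 - 59.5)^2 / 59.5 = 210.25 / 59.5 = 841/238 ≈ 3.533613
(94 - 59.5)^2 / 59.5 = 1190.25 / 59.5 = 4761/238 ≈ 20.004202
(69 - 59.5)^2 / 59.5 = 90.25 / 59.5 = 361/238 ≈ 1.516807
(30 - 59.5)^2 / 59.5 = 870.25 / 59.5 = 3481/238 ≈ 14.626050
chi2 = 4722/119 ≈ 39.680672

39.6807


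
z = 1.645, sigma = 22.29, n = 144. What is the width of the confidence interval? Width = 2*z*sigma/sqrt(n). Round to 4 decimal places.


width = 2*z*sigma/sqrt(n)
2*z*sigma = 2 * 1.645 * 22.29 = 73.3341
sqrt(144) = 12
width = 73.3341 / 12 = 6.111175

6.1112


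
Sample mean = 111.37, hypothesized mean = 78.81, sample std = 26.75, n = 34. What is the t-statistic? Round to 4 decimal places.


t = (xbar - mu0) / (s/sqrt(n))
xbar - mu0 = 111.37 - 78.81 = 32.56
sqrt(34) ≈ 5.83095189
s/sqrt(n) = 26.75 / 5.83095189 ≈ 4.58758715
t = 32.56 / 4.58758715 ≈ 7.097413

7.0974


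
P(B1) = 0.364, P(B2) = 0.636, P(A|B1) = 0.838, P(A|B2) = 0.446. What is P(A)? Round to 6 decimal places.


P(A) = P(A|B1)*P(B1) + P(A|B2)*P(B2)
P(A|B1)*P(B1) = 0.838 * 0.364 = 0.305032
P(A|B2)*P(B2) = 0.446 * 0.636 = 0.283656
P(A) = 0.305032 + 0.283656 = 0.588688

0.588688


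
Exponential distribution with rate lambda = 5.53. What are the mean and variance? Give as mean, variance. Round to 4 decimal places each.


mean = 1/lam, var = 1/lam^2
mean = 1 / 5.53 = 100/553 ≈ 0.180832
lam^2 = 5.53^2 = 30.5809
var = 1 / 30.5809 ≈ 0.032700

0.1808, 0.0327


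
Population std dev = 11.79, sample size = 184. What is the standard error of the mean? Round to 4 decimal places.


SE = sigma / sqrt(n)
sqrt(184) ≈ 13.564660
SE = 11.79 / 13.564660 ≈ 0.869170

0.8692


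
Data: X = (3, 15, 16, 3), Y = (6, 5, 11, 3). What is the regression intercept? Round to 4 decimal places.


a = ybar - b*xbar, where b = sum((xi-xbar)(yi-ybar)) / sum((xi-xbar)^2)
n = 4, xbar = 37/4 = 9.25, ybar = 25/4 = 6.25
Sxy = sum((xi-xbar)(yi-ybar)) = 46.75
Sxx = sum((xi-xbar)^2) = 156.75
b = Sxy / Sxx = 17/57 ≈ 0.298246
a = 6.25 - 0.298246 * 9.25 = 199/57 ≈ 3.491228

3.4912


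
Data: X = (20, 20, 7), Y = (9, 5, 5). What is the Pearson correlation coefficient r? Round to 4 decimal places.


r = sum((xi-xbar)(yi-ybar)) / sqrt(sum((xi-xbar)^2) * sum((yi-ybar)^2))
n = 3, xbar = 47/3 ≈ 15.666667, ybar = 19/3 ≈ 6.333333
Sxy = sum((xi-xbar)(yi-ybar)) = 52/3 ≈ 17.333333
Sxx = sum((xi-xbar)^2) = 338/3 ≈ 112.666667
Syy = sum((yi-ybar)^2) = 32/3 ≈ 10.666667
sqrt(Sxx*Syy) = 104/3 ≈ 34.666667
r = Sxy / sqrt(Sxx*Syy) = 17.333333 / 34.666667 = 0.5

0.5000


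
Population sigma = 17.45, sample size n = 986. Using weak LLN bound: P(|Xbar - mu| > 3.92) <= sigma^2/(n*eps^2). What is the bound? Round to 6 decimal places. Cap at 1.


bound = min(1, sigma^2/(n*eps^2))
sigma^2 = 17.45^2 = 304.5025
n*eps^2 = 986 * 3.92^2 = 986 * 15.3664 = 15151.2704
sigma^2/(n*eps^2) = 304.5025 / 15151.2704 ≈ 0.02009749

0.020097


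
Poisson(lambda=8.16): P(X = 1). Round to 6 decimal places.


P = e^(-lam) * lam^k / k!
e^(-8.16) ≈ 0.0002858624
lam^k = 8.16^1 = 8.16
k! = 1! = 1
P = 0.0002858624 * 8.16 / 1 ≈ 0.002333

0.002333


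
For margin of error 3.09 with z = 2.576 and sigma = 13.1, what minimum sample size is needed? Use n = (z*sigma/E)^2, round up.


z*sigma/E = 2.576 * 13.1 / 3.09 = 84364/7725 ≈ 10.920906
(z*sigma/E)^2 ≈ 119.266191
round up: n = 120

120


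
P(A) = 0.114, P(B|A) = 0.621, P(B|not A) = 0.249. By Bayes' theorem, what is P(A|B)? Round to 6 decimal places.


P(A|B) = P(B|A)*P(A) / P(B), P(B) = P(B|A)*P(A) + P(B|not A)*P(not A)
P(B|A)*P(A) = 0.621 * 0.114 = 0.070794
P(B|not A)*P(not A) = 0.249 * 0.886 = 0.220614
P(B) = 0.070794 + 0.220614 = 0.291408
P(A|B) = 0.070794 / 0.291408 ≈ 0.24293774

0.242938


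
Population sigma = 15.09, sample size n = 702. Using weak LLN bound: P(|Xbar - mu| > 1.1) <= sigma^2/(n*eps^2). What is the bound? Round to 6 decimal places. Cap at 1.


bound = min(1, sigma^2/(n*eps^2))
sigma^2 = 15.09^2 = 227.7081
n*eps^2 = 702 * 1.1^2 = 702 * 1.21 = 849.42
sigma^2/(n*eps^2) = 227.7081 / 849.42 ≈ 0.26807480

0.268075


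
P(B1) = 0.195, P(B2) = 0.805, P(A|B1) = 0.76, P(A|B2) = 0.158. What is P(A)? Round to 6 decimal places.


P(A) = P(A|B1)*P(B1) + P(A|B2)*P(B2)
P(A|B1)*P(B1) = 0.76 * 0.195 = 0.1482
P(A|B2)*P(B2) = 0.158 * 0.805 = 0.12719
P(A) = 0.1482 + 0.12719 = 0.27539

0.275390


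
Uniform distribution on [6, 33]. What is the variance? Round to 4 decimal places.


Var = (b-a)^2 / 12
(b-a)^2 = (33 - 6)^2 = 729
Var = 729/12 = 60.75

60.7500


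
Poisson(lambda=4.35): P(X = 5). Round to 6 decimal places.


P = e^(-lam) * lam^k / k!
e^(-4.35) ≈ 0.01290681
lam^k = 4.35^5 ≈ 1557.565377
k! = 5! = 120
P = 0.01290681 * 1557.565377 / 120 ≈ 0.167527

0.167527


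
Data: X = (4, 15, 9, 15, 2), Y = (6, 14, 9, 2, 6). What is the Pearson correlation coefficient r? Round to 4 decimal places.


r = sum((xi-xbar)(yi-ybar)) / sqrt(sum((xi-xbar)^2) * sum((yi-ybar)^2))
n = 5, xbar = 45/5 = 9, ybar = 37/5 = 7.4
Sxy = sum((xi-xbar)(yi-ybar)) = 24
Sxx = sum((xi-xbar)^2) = 146
Syy = sum((yi-ybar)^2) = 79.2
sqrt(Sxx*Syy) ≈ 107.532321
r = Sxy / sqrt(Sxx*Syy) = 24 / 107.532321 ≈ 0.223189

0.2232


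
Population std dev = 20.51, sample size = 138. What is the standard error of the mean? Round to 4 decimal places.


SE = sigma / sqrt(n)
sqrt(138) ≈ 11.747340
SE = 20.51 / 11.747340 ≈ 1.745927

1.7459


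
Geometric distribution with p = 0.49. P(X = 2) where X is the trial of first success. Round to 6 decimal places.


P = (1-p)^(k-1) * p
(1-p)^(k-1) = 0.51^1 = 0.51
P = 0.51 * 0.49 = 0.2499

0.249900


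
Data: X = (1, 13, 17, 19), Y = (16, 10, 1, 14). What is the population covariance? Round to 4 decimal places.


Cov = (1/n)*sum((xi-xbar)(yi-ybar))
n = 4, xbar = 50/4 = 12.5, ybar = 41/4 = 10.25
sum((xi-xbar)(yi-ybar)) = -83.5
Cov = -83.5 / 4 = -20.875

-20.8750


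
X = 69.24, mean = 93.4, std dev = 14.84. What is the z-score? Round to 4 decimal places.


z = (X - mu) / sigma
X - mu = 69.24 - 93.4 = -24.16
z = -24.16 / 14.84 = -604/371 ≈ -1.628032

-1.6280


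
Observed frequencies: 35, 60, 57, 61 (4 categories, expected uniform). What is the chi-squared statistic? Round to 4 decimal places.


chi2 = sum((O-E)^2/E), E = total/4
total = 213, E = 213/4 = 53.25
(35 - 53.25)^2 / 53.25 = 333.0625 / 53.25 = 5329/852 ≈ 6.254695
(60 - 53.25)^2 / 53.25 = 45.5625 / 53.25 = 243/284 ≈ 0.855634
(57 - 53.25)^2 / 53.25 = 14.0625 / 53.25 = 75/284 ≈ 0.264085
(61 - 53.25)^2 / 53.25 = 60.0625 / 53.25 = 961/852 ≈ 1.127934
chi2 = 1811/213 ≈ 8.502347

8.5023


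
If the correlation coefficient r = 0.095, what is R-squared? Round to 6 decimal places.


R^2 = r^2 = (0.095)^2 = 0.009025

0.009025


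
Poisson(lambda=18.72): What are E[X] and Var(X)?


E[X] = Var(X) = lambda = 18.72

18.72, 18.72


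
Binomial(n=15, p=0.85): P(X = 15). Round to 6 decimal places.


P = C(n,k) * p^k * (1-p)^(n-k)
C(15,15) = 1
p^k = 0.85^15 ≈ 0.08735422
(1-p)^(n-k) = 0.15^0 = 1
P = 1 * 0.08735422 * 1 ≈ 0.087354

0.087354


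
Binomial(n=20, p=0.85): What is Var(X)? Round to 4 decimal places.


Var = n*p*(1-p) = 20 * 0.85 * 0.15 = 2.55

2.5500


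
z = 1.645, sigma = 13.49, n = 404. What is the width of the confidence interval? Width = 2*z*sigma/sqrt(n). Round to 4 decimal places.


width = 2*z*sigma/sqrt(n)
2*z*sigma = 2 * 1.645 * 13.49 = 44.3821
sqrt(404) ≈ 20.099751
width = 44.3821 / 20.099751 ≈ 2.208092

2.2081


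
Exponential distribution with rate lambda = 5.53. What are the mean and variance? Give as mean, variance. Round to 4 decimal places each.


mean = 1/lam, var = 1/lam^2
mean = 1 / 5.53 = 100/553 ≈ 0.180832
lam^2 = 5.53^2 = 30.5809
var = 1 / 30.5809 ≈ 0.032700

0.1808, 0.0327


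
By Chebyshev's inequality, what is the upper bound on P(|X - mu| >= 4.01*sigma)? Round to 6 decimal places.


P <= 1/k^2
k^2 = 4.01^2 = 16.0801
1/k^2 = 1 / 16.0801 ≈ 0.06218867

0.062189


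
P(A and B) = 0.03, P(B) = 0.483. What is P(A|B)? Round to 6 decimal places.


P(A|B) = P(A and B) / P(B) = 0.03 / 0.483 = 10/161 ≈ 0.06211180

0.062112


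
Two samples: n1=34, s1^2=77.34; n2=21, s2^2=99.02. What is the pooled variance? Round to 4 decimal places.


sp^2 = ((n1-1)*s1^2 + (n2-1)*s2^2)/(n1+n2-2)
(n1-1)*s1^2 = 33 * 77.34 = 2552.22
(n2-1)*s2^2 = 20 * 99.02 = 1980.4
numerator = 2552.22 + 1980.4 = 4532.62
n1+n2-2 = 53
sp^2 = 4532.62 / 53 = 226631/2650 ≈ 85.521132

85.5211


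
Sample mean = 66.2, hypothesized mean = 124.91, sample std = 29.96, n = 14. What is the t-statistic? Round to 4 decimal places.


t = (xbar - mu0) / (s/sqrt(n))
xbar - mu0 = 66.2 - 124.91 = -58.71
sqrt(14) ≈ 3.74165739
s/sqrt(n) = 29.96 / 3.74165739 ≈ 8.00714681
t = -58.71 / 8.00714681 ≈ -7.332200

-7.3322


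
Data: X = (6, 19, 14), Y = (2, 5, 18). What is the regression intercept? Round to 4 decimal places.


a = ybar - b*xbar, where b = sum((xi-xbar)(yi-ybar)) / sum((xi-xbar)^2)
n = 3, xbar = 39/3 = 13, ybar = 25/3 ≈ 8.333333
Sxy = sum((xi-xbar)(yi-ybar)) = 34
Sxx = sum((xi-xbar)^2) = 86
b = Sxy / Sxx = 17/43 ≈ 0.395349
a = 8.333333 - 0.395349 * 13 = 412/129 ≈ 3.193798

3.1938


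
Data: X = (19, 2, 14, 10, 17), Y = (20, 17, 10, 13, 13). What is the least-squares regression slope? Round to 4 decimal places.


b = sum((xi-xbar)(yi-ybar)) / sum((xi-xbar)^2)
n = 5, xbar = 62/5 = 12.4, ybar = 73/5 = 14.6
Sxy = sum((xi-xbar)(yi-ybar)) = -0.2
Sxx = sum((xi-xbar)^2) = 181.2
b = Sxy / Sxx = -1/906 ≈ -0.001104

-0.0011


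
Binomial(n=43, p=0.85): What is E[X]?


E[X] = n*p = 43 * 0.85 = 36.55

36.55


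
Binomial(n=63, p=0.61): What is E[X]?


E[X] = n*p = 63 * 0.61 = 38.43

38.43


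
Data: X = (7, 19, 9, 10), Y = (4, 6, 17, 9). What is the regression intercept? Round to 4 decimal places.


a = ybar - b*xbar, where b = sum((xi-xbar)(yi-ybar)) / sum((xi-xbar)^2)
n = 4, xbar = 45/4 = 11.25, ybar = 36/4 = 9
Sxy = sum((xi-xbar)(yi-ybar)) = -20
Sxx = sum((xi-xbar)^2) = 84.75
b = Sxy / Sxx = -80/339 ≈ -0.235988
a = 9 - (-0.235988) * 11.25 = 1317/113 ≈ 11.654867

11.6549


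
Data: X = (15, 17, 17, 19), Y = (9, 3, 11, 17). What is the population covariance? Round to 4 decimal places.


Cov = (1/n)*sum((xi-xbar)(yi-ybar))
n = 4, xbar = 68/4 = 17, ybar = 40/4 = 10
sum((xi-xbar)(yi-ybar)) = 16
Cov = 16 / 4 = 4

4.0000


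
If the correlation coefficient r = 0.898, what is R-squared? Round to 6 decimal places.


R^2 = r^2 = (0.898)^2 = 0.806404

0.806404


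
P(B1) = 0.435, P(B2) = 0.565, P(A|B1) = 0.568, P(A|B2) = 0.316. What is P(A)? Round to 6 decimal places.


P(A) = P(A|B1)*P(B1) + P(A|B2)*P(B2)
P(A|B1)*P(B1) = 0.568 * 0.435 = 0.24708
P(A|B2)*P(B2) = 0.316 * 0.565 = 0.17854
P(A) = 0.24708 + 0.17854 = 0.42562

0.425620
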